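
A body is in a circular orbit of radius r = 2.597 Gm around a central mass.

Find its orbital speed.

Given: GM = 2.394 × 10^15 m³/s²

Convert to SI: r = 2.597 Gm = 2.597e+09 m.
For a circular orbit, gravity supplies the centripetal force, so v = √(GM / r).
v = √(2.394e+15 / 2.597e+09) m/s ≈ 960.1 m/s = 960.1 m/s.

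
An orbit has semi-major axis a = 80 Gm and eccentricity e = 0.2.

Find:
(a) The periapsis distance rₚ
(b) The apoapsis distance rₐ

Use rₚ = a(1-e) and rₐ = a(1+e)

Convert to SI: a = 80 Gm = 8e+10 m.
(a) rₚ = a(1 − e) = 8e+10 · (1 − 0.2) = 8e+10 · 0.8 ≈ 6.4e+10 m = 64 Gm.
(b) rₐ = a(1 + e) = 8e+10 · (1 + 0.2) = 8e+10 · 1.2 ≈ 9.6e+10 m = 96 Gm.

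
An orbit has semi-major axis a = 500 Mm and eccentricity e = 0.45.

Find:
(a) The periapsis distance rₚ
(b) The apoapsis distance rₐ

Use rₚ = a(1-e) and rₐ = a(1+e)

Convert to SI: a = 500 Mm = 5e+08 m.
(a) rₚ = a(1 − e) = 5e+08 · (1 − 0.45) = 5e+08 · 0.55 ≈ 2.75e+08 m = 275 Mm.
(b) rₐ = a(1 + e) = 5e+08 · (1 + 0.45) = 5e+08 · 1.45 ≈ 7.25e+08 m = 725 Mm.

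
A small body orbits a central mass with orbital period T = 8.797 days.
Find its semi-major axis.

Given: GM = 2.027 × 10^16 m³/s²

Convert to SI: T = 8.797 days = 760061 s.
Invert Kepler's third law: a = (GM · T² / (4π²))^(1/3).
Substituting T = 760061 s and GM = 2.027e+16 m³/s²:
a = (2.027e+16 · (760061)² / (4π²))^(1/3) m
a ≈ 6.669e+08 m = 666.9 Mm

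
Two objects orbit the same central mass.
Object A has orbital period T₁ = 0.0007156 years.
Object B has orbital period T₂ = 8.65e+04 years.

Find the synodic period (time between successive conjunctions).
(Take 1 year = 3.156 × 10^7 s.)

Convert to SI: T₁ = 0.0007156 years = 22584.3 s; T₂ = 8.65e+04 years = 2.72994e+12 s.
T_syn = |T₁ · T₂ / (T₁ − T₂)|.
T_syn = |22584.3 · 2.72994e+12 / (22584.3 − 2.72994e+12)| s ≈ 2.258e+04 s = 0.0007156 years.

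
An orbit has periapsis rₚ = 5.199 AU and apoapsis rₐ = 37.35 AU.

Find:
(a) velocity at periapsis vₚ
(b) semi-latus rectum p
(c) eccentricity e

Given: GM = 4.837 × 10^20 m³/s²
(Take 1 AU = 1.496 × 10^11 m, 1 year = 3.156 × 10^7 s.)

Convert to SI: rₚ = 5.199 AU = 7.7777e+11 m; rₐ = 37.35 AU = 5.58756e+12 m.
(a) With a = (rₚ + rₐ)/2 = 3.18267e+12 m, vₚ = √(GM (2/rₚ − 1/a)) = √(4.837e+20 · (2/7.7777e+11 − 1/3.18267e+12)) m/s ≈ 3.304e+04 m/s
(b) From a = (rₚ + rₐ)/2 = 3.18267e+12 m and e = (rₐ − rₚ)/(rₐ + rₚ) = 0.755623, p = a(1 − e²) = 3.18267e+12 · (1 − (0.755623)²) ≈ 1.365e+12 m
(c) e = (rₐ − rₚ)/(rₐ + rₚ) = (5.58756e+12 − 7.7777e+11)/(5.58756e+12 + 7.7777e+11) ≈ 0.7556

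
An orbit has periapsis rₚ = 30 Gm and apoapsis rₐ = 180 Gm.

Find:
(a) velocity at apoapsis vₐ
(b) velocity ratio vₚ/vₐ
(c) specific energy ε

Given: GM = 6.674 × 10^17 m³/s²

Convert to SI: rₚ = 30 Gm = 3e+10 m; rₐ = 180 Gm = 1.8e+11 m.
(a) With a = (rₚ + rₐ)/2 = 1.05e+11 m, vₐ = √(GM (2/rₐ − 1/a)) = √(6.674e+17 · (2/1.8e+11 − 1/1.05e+11)) m/s ≈ 1029 m/s
(b) Conservation of angular momentum (rₚvₚ = rₐvₐ) gives vₚ/vₐ = rₐ/rₚ = 1.8e+11/3e+10 ≈ 6
(c) With a = (rₚ + rₐ)/2 = 1.05e+11 m, ε = −GM/(2a) = −6.674e+17/(2 · 1.05e+11) J/kg ≈ -3.178e+06 J/kg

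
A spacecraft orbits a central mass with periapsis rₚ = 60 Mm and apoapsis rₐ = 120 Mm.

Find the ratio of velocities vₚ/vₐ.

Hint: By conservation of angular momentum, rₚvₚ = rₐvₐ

Convert to SI: rₚ = 60 Mm = 6e+07 m; rₐ = 120 Mm = 1.2e+08 m.
Conservation of angular momentum gives rₚvₚ = rₐvₐ, so vₚ/vₐ = rₐ/rₚ.
vₚ/vₐ = 1.2e+08 / 6e+07 ≈ 2.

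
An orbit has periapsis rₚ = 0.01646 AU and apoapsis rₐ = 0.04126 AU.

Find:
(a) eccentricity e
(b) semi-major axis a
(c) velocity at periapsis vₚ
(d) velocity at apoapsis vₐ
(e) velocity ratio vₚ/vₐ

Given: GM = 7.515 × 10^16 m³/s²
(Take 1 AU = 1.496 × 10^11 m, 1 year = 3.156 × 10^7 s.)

Convert to SI: rₚ = 0.01646 AU = 2.46242e+09 m; rₐ = 0.04126 AU = 6.1725e+09 m.
(a) e = (rₐ − rₚ)/(rₐ + rₚ) = (6.1725e+09 − 2.46242e+09)/(6.1725e+09 + 2.46242e+09) ≈ 0.4297
(b) a = (rₚ + rₐ)/2 = (2.46242e+09 + 6.1725e+09)/2 ≈ 4.317e+09 m
(c) With a = (rₚ + rₐ)/2 = 4.31746e+09 m, vₚ = √(GM (2/rₚ − 1/a)) = √(7.515e+16 · (2/2.46242e+09 − 1/4.31746e+09)) m/s ≈ 6605 m/s
(d) With a = (rₚ + rₐ)/2 = 4.31746e+09 m, vₐ = √(GM (2/rₐ − 1/a)) = √(7.515e+16 · (2/6.1725e+09 − 1/4.31746e+09)) m/s ≈ 2635 m/s
(e) Conservation of angular momentum (rₚvₚ = rₐvₐ) gives vₚ/vₐ = rₐ/rₚ = 6.1725e+09/2.46242e+09 ≈ 2.507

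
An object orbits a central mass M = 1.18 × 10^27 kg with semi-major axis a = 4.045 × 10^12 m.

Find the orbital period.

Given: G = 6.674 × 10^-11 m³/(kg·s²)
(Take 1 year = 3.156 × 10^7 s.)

GM = G · M = 6.674e-11 · 1.18e+27 = 7.87532e+16 m³/s².
Kepler's third law: T = 2π √(a³ / GM).
Substituting a = 4.045e+12 m and GM = 7.87532e+16 m³/s²:
T = 2π √((4.045e+12)³ / 7.87532e+16) s
T ≈ 1.821e+11 s = 5771 years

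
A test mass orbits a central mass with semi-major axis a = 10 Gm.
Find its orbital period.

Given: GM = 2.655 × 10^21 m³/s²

Convert to SI: a = 10 Gm = 1e+10 m.
Kepler's third law: T = 2π √(a³ / GM).
Substituting a = 1e+10 m and GM = 2.655e+21 m³/s²:
T = 2π √((1e+10)³ / 2.655e+21) s
T ≈ 1.219e+05 s = 1.411 days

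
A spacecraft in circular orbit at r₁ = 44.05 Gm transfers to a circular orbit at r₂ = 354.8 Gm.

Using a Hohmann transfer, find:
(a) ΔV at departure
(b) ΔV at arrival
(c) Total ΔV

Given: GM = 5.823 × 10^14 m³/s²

Convert to SI: r₁ = 44.05 Gm = 4.405e+10 m; r₂ = 354.8 Gm = 3.548e+11 m.
Transfer semi-major axis: a_t = (r₁ + r₂)/2 = (4.405e+10 + 3.548e+11)/2 = 1.99425e+11 m.
Circular speeds: v₁ = √(GM/r₁) = 114.974 m/s, v₂ = √(GM/r₂) = 40.5118 m/s.
Transfer speeds (vis-viva v² = GM(2/r − 1/a_t)): v₁ᵗ = 153.357 m/s, v₂ᵗ = 19.0399 m/s.
(a) ΔV₁ = |v₁ᵗ − v₁| ≈ 38.38 m/s = 38.38 m/s.
(b) ΔV₂ = |v₂ − v₂ᵗ| ≈ 21.47 m/s = 21.47 m/s.
(c) ΔV_total = ΔV₁ + ΔV₂ ≈ 59.85 m/s = 59.85 m/s.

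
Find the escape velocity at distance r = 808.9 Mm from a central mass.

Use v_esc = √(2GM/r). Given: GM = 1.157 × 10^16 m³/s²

Convert to SI: r = 808.9 Mm = 8.089e+08 m.
Escape velocity comes from setting total energy to zero: ½v² − GM/r = 0 ⇒ v_esc = √(2GM / r).
v_esc = √(2 · 1.157e+16 / 8.089e+08) m/s ≈ 5349 m/s = 5.349 km/s.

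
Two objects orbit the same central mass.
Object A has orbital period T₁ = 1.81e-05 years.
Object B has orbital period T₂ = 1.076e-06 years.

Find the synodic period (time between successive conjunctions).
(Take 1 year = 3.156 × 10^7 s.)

Convert to SI: T₁ = 1.81e-05 years = 571.236 s; T₂ = 1.076e-06 years = 33.9586 s.
T_syn = |T₁ · T₂ / (T₁ − T₂)|.
T_syn = |571.236 · 33.9586 / (571.236 − 33.9586)| s ≈ 36.1 s = 1.144e-06 years.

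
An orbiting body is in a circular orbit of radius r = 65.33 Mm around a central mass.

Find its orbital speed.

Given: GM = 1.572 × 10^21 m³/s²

Convert to SI: r = 65.33 Mm = 6.533e+07 m.
For a circular orbit, gravity supplies the centripetal force, so v = √(GM / r).
v = √(1.572e+21 / 6.533e+07) m/s ≈ 4.905e+06 m/s = 4905 km/s.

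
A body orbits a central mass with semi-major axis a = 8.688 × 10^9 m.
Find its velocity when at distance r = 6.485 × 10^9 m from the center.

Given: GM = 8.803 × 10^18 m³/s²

Vis-viva: v = √(GM · (2/r − 1/a)).
2/r − 1/a = 2/6.485e+09 − 1/8.688e+09 = 1.93303e-10 m⁻¹.
v = √(8.803e+18 · 1.93303e-10) m/s ≈ 4.125e+04 m/s = 41.25 km/s.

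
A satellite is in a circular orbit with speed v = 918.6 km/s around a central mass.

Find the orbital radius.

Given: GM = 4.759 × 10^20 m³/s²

Convert to SI: v = 918.6 km/s = 918600 m/s.
For a circular orbit, v² = GM / r, so r = GM / v².
r = 4.759e+20 / (918600)² m ≈ 5.64e+08 m = 564 Mm.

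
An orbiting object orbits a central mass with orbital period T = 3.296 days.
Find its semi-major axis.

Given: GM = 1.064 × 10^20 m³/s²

Convert to SI: T = 3.296 days = 284774 s.
Invert Kepler's third law: a = (GM · T² / (4π²))^(1/3).
Substituting T = 284774 s and GM = 1.064e+20 m³/s²:
a = (1.064e+20 · (284774)² / (4π²))^(1/3) m
a ≈ 6.024e+09 m = 6.024 Gm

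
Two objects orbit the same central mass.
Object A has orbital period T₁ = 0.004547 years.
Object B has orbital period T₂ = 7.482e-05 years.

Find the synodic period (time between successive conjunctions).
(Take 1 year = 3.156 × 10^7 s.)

Convert to SI: T₁ = 0.004547 years = 143503 s; T₂ = 7.482e-05 years = 2361.32 s.
T_syn = |T₁ · T₂ / (T₁ − T₂)|.
T_syn = |143503 · 2361.32 / (143503 − 2361.32)| s ≈ 2401 s = 7.607e-05 years.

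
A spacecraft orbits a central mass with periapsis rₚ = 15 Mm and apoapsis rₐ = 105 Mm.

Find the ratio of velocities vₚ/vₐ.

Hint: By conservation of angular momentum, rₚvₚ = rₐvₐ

Convert to SI: rₚ = 15 Mm = 1.5e+07 m; rₐ = 105 Mm = 1.05e+08 m.
Conservation of angular momentum gives rₚvₚ = rₐvₐ, so vₚ/vₐ = rₐ/rₚ.
vₚ/vₐ = 1.05e+08 / 1.5e+07 ≈ 7.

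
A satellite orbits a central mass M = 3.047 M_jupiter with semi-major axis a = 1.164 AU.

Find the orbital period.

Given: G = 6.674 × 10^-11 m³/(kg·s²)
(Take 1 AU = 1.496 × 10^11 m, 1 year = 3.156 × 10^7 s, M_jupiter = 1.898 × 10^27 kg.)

Convert to SI: a = 1.164 AU = 1.74134e+11 m; M = 3.047 M_jupiter = 5.78321e+27 kg.
GM = G · M = 6.674e-11 · 5.78321e+27 = 3.85971e+17 m³/s².
Kepler's third law: T = 2π √(a³ / GM).
Substituting a = 1.74134e+11 m and GM = 3.85971e+17 m³/s²:
T = 2π √((1.74134e+11)³ / 3.85971e+17) s
T ≈ 7.349e+08 s = 23.29 years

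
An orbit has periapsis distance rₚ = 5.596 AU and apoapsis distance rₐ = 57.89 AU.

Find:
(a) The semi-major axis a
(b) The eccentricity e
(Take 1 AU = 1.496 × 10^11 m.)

Convert to SI: rₚ = 5.596 AU = 8.37162e+11 m; rₐ = 57.89 AU = 8.66034e+12 m.
(a) a = (rₚ + rₐ) / 2 = (8.37162e+11 + 8.66034e+12) / 2 ≈ 4.749e+12 m = 31.74 AU.
(b) e = (rₐ − rₚ) / (rₐ + rₚ) = (8.66034e+12 − 8.37162e+11) / (8.66034e+12 + 8.37162e+11) ≈ 0.8237.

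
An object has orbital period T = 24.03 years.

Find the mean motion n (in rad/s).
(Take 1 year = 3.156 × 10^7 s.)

Convert to SI: T = 24.03 years = 7.58387e+08 s.
n = 2π / T.
n = 2π / 7.58387e+08 s ≈ 8.285e-09 rad/s.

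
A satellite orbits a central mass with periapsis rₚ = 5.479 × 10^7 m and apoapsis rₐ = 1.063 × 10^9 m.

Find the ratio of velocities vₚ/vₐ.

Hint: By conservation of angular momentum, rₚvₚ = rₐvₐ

Conservation of angular momentum gives rₚvₚ = rₐvₐ, so vₚ/vₐ = rₐ/rₚ.
vₚ/vₐ = 1.063e+09 / 5.479e+07 ≈ 19.4.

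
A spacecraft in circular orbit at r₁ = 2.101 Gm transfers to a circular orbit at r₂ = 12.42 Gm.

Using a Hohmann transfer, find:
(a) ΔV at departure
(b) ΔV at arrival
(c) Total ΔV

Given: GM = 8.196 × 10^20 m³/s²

Convert to SI: r₁ = 2.101 Gm = 2.101e+09 m; r₂ = 12.42 Gm = 1.242e+10 m.
Transfer semi-major axis: a_t = (r₁ + r₂)/2 = (2.101e+09 + 1.242e+10)/2 = 7.2605e+09 m.
Circular speeds: v₁ = √(GM/r₁) = 624580 m/s, v₂ = √(GM/r₂) = 256886 m/s.
Transfer speeds (vis-viva v² = GM(2/r − 1/a_t)): v₁ᵗ = 816894 m/s, v₂ᵗ = 138188 m/s.
(a) ΔV₁ = |v₁ᵗ − v₁| ≈ 1.923e+05 m/s = 192.3 km/s.
(b) ΔV₂ = |v₂ − v₂ᵗ| ≈ 1.187e+05 m/s = 118.7 km/s.
(c) ΔV_total = ΔV₁ + ΔV₂ ≈ 3.11e+05 m/s = 311 km/s.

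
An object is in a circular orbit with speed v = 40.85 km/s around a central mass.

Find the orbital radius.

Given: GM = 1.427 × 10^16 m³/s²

Convert to SI: v = 40.85 km/s = 40850 m/s.
For a circular orbit, v² = GM / r, so r = GM / v².
r = 1.427e+16 / (40850)² m ≈ 8.551e+06 m = 8.551 Mm.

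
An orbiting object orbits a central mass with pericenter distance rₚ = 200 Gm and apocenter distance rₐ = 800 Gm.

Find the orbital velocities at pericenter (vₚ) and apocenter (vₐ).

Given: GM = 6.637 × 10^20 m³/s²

Convert to SI: rₚ = 200 Gm = 2e+11 m; rₐ = 800 Gm = 8e+11 m.
Use the vis-viva equation v² = GM(2/r − 1/a) with a = (rₚ + rₐ)/2 = (2e+11 + 8e+11)/2 = 5e+11 m.
vₚ = √(GM · (2/rₚ − 1/a)) = √(6.637e+20 · (2/2e+11 − 1/5e+11)) m/s ≈ 7.287e+04 m/s = 72.87 km/s.
vₐ = √(GM · (2/rₐ − 1/a)) = √(6.637e+20 · (2/8e+11 − 1/5e+11)) m/s ≈ 1.822e+04 m/s = 18.22 km/s.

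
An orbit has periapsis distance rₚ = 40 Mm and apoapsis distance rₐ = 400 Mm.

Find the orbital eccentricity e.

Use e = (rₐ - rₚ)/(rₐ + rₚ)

Convert to SI: rₚ = 40 Mm = 4e+07 m; rₐ = 400 Mm = 4e+08 m.
e = (rₐ − rₚ) / (rₐ + rₚ).
e = (4e+08 − 4e+07) / (4e+08 + 4e+07) = 3.6e+08 / 4.4e+08 ≈ 0.8182.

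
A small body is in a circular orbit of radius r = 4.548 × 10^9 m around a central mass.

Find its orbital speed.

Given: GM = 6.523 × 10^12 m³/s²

For a circular orbit, gravity supplies the centripetal force, so v = √(GM / r).
v = √(6.523e+12 / 4.548e+09) m/s ≈ 37.87 m/s = 37.87 m/s.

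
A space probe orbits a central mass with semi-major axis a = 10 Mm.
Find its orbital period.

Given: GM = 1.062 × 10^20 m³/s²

Convert to SI: a = 10 Mm = 1e+07 m.
Kepler's third law: T = 2π √(a³ / GM).
Substituting a = 1e+07 m and GM = 1.062e+20 m³/s²:
T = 2π √((1e+07)³ / 1.062e+20) s
T ≈ 19.28 s = 19.28 seconds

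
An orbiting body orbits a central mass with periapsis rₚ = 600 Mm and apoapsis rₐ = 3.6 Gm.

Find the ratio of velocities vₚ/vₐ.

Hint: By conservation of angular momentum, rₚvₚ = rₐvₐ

Convert to SI: rₚ = 600 Mm = 6e+08 m; rₐ = 3.6 Gm = 3.6e+09 m.
Conservation of angular momentum gives rₚvₚ = rₐvₐ, so vₚ/vₐ = rₐ/rₚ.
vₚ/vₐ = 3.6e+09 / 6e+08 ≈ 6.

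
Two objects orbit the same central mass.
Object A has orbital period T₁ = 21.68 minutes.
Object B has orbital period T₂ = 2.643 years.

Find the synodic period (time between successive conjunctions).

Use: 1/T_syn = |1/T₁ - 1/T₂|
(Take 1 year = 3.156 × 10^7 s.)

Convert to SI: T₁ = 21.68 minutes = 1300.8 s; T₂ = 2.643 years = 8.34131e+07 s.
T_syn = |T₁ · T₂ / (T₁ − T₂)|.
T_syn = |1300.8 · 8.34131e+07 / (1300.8 − 8.34131e+07)| s ≈ 1301 s = 21.68 minutes.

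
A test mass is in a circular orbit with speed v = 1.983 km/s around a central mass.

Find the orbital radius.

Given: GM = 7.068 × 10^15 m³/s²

Convert to SI: v = 1.983 km/s = 1983 m/s.
For a circular orbit, v² = GM / r, so r = GM / v².
r = 7.068e+15 / (1983)² m ≈ 1.797e+09 m = 1.797 Gm.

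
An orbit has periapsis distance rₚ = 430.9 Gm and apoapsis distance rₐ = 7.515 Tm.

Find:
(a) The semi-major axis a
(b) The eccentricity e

Convert to SI: rₚ = 430.9 Gm = 4.309e+11 m; rₐ = 7.515 Tm = 7.515e+12 m.
(a) a = (rₚ + rₐ) / 2 = (4.309e+11 + 7.515e+12) / 2 ≈ 3.973e+12 m = 3.973 Tm.
(b) e = (rₐ − rₚ) / (rₐ + rₚ) = (7.515e+12 − 4.309e+11) / (7.515e+12 + 4.309e+11) ≈ 0.8915.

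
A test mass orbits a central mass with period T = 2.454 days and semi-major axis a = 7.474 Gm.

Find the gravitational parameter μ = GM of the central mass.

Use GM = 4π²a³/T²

Convert to SI: T = 2.454 days = 212026 s; a = 7.474 Gm = 7.474e+09 m.
GM = 4π² · a³ / T².
GM = 4π² · (7.474e+09)³ / (212026)² m³/s² ≈ 3.666e+20 m³/s² = 3.666 × 10^20 m³/s².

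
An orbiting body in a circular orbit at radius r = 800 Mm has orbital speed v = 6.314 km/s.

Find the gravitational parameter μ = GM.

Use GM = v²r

Convert to SI: r = 800 Mm = 8e+08 m; v = 6.314 km/s = 6314 m/s.
For a circular orbit v² = GM/r, so GM = v² · r.
GM = (6314)² · 8e+08 m³/s² ≈ 3.189e+16 m³/s² = 3.189 × 10^16 m³/s².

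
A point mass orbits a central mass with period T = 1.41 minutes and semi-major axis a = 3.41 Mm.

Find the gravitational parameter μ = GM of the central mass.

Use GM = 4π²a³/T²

Convert to SI: T = 1.41 minutes = 84.6 s; a = 3.41 Mm = 3.41e+06 m.
GM = 4π² · a³ / T².
GM = 4π² · (3.41e+06)³ / (84.6)² m³/s² ≈ 2.187e+17 m³/s² = 2.187 × 10^17 m³/s².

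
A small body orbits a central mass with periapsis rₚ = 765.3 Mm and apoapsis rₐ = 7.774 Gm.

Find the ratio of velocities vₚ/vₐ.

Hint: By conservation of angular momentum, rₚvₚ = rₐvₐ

Convert to SI: rₚ = 765.3 Mm = 7.653e+08 m; rₐ = 7.774 Gm = 7.774e+09 m.
Conservation of angular momentum gives rₚvₚ = rₐvₐ, so vₚ/vₐ = rₐ/rₚ.
vₚ/vₐ = 7.774e+09 / 7.653e+08 ≈ 10.16.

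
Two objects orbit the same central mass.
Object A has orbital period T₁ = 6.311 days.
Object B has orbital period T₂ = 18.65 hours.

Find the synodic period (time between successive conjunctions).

Convert to SI: T₁ = 6.311 days = 545270 s; T₂ = 18.65 hours = 67140 s.
T_syn = |T₁ · T₂ / (T₁ − T₂)|.
T_syn = |545270 · 67140 / (545270 − 67140)| s ≈ 7.657e+04 s = 21.27 hours.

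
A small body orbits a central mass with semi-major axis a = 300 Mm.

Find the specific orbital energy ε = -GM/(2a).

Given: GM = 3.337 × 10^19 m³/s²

Convert to SI: a = 300 Mm = 3e+08 m.
ε = −GM / (2a).
ε = −3.337e+19 / (2 · 3e+08) J/kg ≈ -5.562e+10 J/kg = -55.62 GJ/kg.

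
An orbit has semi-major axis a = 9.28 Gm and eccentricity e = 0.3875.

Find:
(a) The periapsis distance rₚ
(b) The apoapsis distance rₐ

Convert to SI: a = 9.28 Gm = 9.28e+09 m.
(a) rₚ = a(1 − e) = 9.28e+09 · (1 − 0.3875) = 9.28e+09 · 0.6125 ≈ 5.684e+09 m = 5.684 Gm.
(b) rₐ = a(1 + e) = 9.28e+09 · (1 + 0.3875) = 9.28e+09 · 1.3875 ≈ 1.288e+10 m = 12.88 Gm.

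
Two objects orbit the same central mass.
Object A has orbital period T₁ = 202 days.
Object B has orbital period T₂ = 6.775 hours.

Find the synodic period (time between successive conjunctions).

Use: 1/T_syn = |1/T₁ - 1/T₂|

Convert to SI: T₁ = 202 days = 1.74528e+07 s; T₂ = 6.775 hours = 24390 s.
T_syn = |T₁ · T₂ / (T₁ − T₂)|.
T_syn = |1.74528e+07 · 24390 / (1.74528e+07 − 24390)| s ≈ 2.442e+04 s = 6.784 hours.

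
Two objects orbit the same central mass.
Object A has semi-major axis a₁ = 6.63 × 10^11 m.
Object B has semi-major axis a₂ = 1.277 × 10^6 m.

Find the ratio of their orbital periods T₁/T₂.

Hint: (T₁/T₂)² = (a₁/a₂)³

From Kepler's third law, (T₁/T₂)² = (a₁/a₂)³, so T₁/T₂ = (a₁/a₂)^(3/2).
a₁/a₂ = 6.63e+11 / 1.277e+06 = 519186.
T₁/T₂ = (519186)^(3/2) ≈ 3.741e+08.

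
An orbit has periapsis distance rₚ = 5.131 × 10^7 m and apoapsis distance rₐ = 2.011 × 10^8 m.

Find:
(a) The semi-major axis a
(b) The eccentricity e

(a) a = (rₚ + rₐ) / 2 = (5.131e+07 + 2.011e+08) / 2 ≈ 1.262e+08 m = 1.262 × 10^8 m.
(b) e = (rₐ − rₚ) / (rₐ + rₚ) = (2.011e+08 − 5.131e+07) / (2.011e+08 + 5.131e+07) ≈ 0.5934.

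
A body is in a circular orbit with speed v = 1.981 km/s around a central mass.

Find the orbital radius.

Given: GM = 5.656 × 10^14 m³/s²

Convert to SI: v = 1.981 km/s = 1981 m/s.
For a circular orbit, v² = GM / r, so r = GM / v².
r = 5.656e+14 / (1981)² m ≈ 1.441e+08 m = 1.441 × 10^8 m.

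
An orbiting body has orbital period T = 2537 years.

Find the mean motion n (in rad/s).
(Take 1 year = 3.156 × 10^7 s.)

Convert to SI: T = 2537 years = 8.00677e+10 s.
n = 2π / T.
n = 2π / 8.00677e+10 s ≈ 7.847e-11 rad/s.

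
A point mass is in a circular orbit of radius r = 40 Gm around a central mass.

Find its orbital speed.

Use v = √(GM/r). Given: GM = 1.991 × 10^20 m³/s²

Convert to SI: r = 40 Gm = 4e+10 m.
For a circular orbit, gravity supplies the centripetal force, so v = √(GM / r).
v = √(1.991e+20 / 4e+10) m/s ≈ 7.055e+04 m/s = 70.55 km/s.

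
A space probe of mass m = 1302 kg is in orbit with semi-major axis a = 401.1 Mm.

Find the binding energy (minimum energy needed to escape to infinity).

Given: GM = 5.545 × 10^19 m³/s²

Convert to SI: a = 401.1 Mm = 4.011e+08 m.
Total orbital energy is E = −GMm/(2a); binding energy is E_bind = −E = GMm/(2a).
E_bind = 5.545e+19 · 1302 / (2 · 4.011e+08) J ≈ 9e+13 J = 90 TJ.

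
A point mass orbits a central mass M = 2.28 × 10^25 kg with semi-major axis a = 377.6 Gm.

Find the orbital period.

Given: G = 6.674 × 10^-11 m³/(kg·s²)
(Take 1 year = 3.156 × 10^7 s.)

Convert to SI: a = 377.6 Gm = 3.776e+11 m.
GM = G · M = 6.674e-11 · 2.28e+25 = 1.52167e+15 m³/s².
Kepler's third law: T = 2π √(a³ / GM).
Substituting a = 3.776e+11 m and GM = 1.52167e+15 m³/s²:
T = 2π √((3.776e+11)³ / 1.52167e+15) s
T ≈ 3.737e+10 s = 1184 years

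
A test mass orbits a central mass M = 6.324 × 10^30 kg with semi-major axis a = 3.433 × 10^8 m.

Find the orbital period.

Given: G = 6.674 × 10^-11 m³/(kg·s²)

GM = G · M = 6.674e-11 · 6.324e+30 = 4.22064e+20 m³/s².
Kepler's third law: T = 2π √(a³ / GM).
Substituting a = 3.433e+08 m and GM = 4.22064e+20 m³/s²:
T = 2π √((3.433e+08)³ / 4.22064e+20) s
T ≈ 1945 s = 32.42 minutes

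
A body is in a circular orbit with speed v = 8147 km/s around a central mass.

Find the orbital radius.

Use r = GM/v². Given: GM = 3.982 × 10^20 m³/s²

Convert to SI: v = 8147 km/s = 8.147e+06 m/s.
For a circular orbit, v² = GM / r, so r = GM / v².
r = 3.982e+20 / (8.147e+06)² m ≈ 5.999e+06 m = 5.999 Mm.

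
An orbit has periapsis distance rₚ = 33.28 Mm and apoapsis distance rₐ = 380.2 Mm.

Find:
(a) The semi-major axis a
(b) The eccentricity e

Convert to SI: rₚ = 33.28 Mm = 3.328e+07 m; rₐ = 380.2 Mm = 3.802e+08 m.
(a) a = (rₚ + rₐ) / 2 = (3.328e+07 + 3.802e+08) / 2 ≈ 2.067e+08 m = 206.7 Mm.
(b) e = (rₐ − rₚ) / (rₐ + rₚ) = (3.802e+08 − 3.328e+07) / (3.802e+08 + 3.328e+07) ≈ 0.839.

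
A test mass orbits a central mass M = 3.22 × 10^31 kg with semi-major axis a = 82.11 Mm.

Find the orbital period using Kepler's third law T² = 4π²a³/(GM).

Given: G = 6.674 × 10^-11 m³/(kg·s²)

Convert to SI: a = 82.11 Mm = 8.211e+07 m.
GM = G · M = 6.674e-11 · 3.22e+31 = 2.14903e+21 m³/s².
Kepler's third law: T = 2π √(a³ / GM).
Substituting a = 8.211e+07 m and GM = 2.14903e+21 m³/s²:
T = 2π √((8.211e+07)³ / 2.14903e+21) s
T ≈ 100.8 s = 1.681 minutes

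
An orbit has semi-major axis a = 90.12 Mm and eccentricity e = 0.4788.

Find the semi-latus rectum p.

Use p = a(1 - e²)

Convert to SI: a = 90.12 Mm = 9.012e+07 m.
p = a (1 − e²).
p = 9.012e+07 · (1 − (0.4788)²) = 9.012e+07 · 0.770751 ≈ 6.946e+07 m = 69.46 Mm.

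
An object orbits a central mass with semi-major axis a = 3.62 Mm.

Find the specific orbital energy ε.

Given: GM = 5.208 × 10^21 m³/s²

Convert to SI: a = 3.62 Mm = 3.62e+06 m.
ε = −GM / (2a).
ε = −5.208e+21 / (2 · 3.62e+06) J/kg ≈ -7.193e+14 J/kg = -7.193e+05 GJ/kg.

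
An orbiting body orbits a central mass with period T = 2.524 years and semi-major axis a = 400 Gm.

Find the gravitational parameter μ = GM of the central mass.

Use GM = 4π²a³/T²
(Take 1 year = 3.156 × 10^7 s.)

Convert to SI: T = 2.524 years = 7.96574e+07 s; a = 400 Gm = 4e+11 m.
GM = 4π² · a³ / T².
GM = 4π² · (4e+11)³ / (7.96574e+07)² m³/s² ≈ 3.982e+20 m³/s² = 3.982 × 10^20 m³/s².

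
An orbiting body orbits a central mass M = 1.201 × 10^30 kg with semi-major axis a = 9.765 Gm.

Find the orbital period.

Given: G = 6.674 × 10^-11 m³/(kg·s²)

Convert to SI: a = 9.765 Gm = 9.765e+09 m.
GM = G · M = 6.674e-11 · 1.201e+30 = 8.01547e+19 m³/s².
Kepler's third law: T = 2π √(a³ / GM).
Substituting a = 9.765e+09 m and GM = 8.01547e+19 m³/s²:
T = 2π √((9.765e+09)³ / 8.01547e+19) s
T ≈ 6.772e+05 s = 7.838 days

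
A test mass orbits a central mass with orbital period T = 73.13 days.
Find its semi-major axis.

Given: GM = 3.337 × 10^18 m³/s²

Convert to SI: T = 73.13 days = 6.31843e+06 s.
Invert Kepler's third law: a = (GM · T² / (4π²))^(1/3).
Substituting T = 6.31843e+06 s and GM = 3.337e+18 m³/s²:
a = (3.337e+18 · (6.31843e+06)² / (4π²))^(1/3) m
a ≈ 1.5e+10 m = 15 Gm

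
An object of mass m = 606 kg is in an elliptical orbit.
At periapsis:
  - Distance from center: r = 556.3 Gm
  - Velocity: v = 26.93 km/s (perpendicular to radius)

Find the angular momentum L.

Convert to SI: r = 556.3 Gm = 5.563e+11 m; v = 26.93 km/s = 26930 m/s.
Since v is perpendicular to r, L = m · v · r.
L = 606 · 26930 · 5.563e+11 kg·m²/s ≈ 9.079e+18 kg·m²/s.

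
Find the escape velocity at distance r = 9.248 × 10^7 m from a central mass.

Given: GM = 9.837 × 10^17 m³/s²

Escape velocity comes from setting total energy to zero: ½v² − GM/r = 0 ⇒ v_esc = √(2GM / r).
v_esc = √(2 · 9.837e+17 / 9.248e+07) m/s ≈ 1.459e+05 m/s = 145.9 km/s.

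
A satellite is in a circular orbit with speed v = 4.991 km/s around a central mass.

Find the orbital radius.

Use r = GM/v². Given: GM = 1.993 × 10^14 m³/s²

Convert to SI: v = 4.991 km/s = 4991 m/s.
For a circular orbit, v² = GM / r, so r = GM / v².
r = 1.993e+14 / (4991)² m ≈ 8.001e+06 m = 8.001 Mm.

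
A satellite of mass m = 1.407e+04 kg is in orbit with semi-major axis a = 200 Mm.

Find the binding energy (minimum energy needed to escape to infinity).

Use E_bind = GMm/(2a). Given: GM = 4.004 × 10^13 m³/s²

Convert to SI: a = 200 Mm = 2e+08 m.
Total orbital energy is E = −GMm/(2a); binding energy is E_bind = −E = GMm/(2a).
E_bind = 4.004e+13 · 1.407e+04 / (2 · 2e+08) J ≈ 1.408e+09 J = 1.408 GJ.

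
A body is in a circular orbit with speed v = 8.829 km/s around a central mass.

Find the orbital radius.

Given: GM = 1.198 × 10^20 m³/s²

Convert to SI: v = 8.829 km/s = 8829 m/s.
For a circular orbit, v² = GM / r, so r = GM / v².
r = 1.198e+20 / (8829)² m ≈ 1.537e+12 m = 1.537 Tm.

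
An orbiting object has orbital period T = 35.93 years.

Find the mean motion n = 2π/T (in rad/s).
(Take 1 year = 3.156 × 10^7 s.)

Convert to SI: T = 35.93 years = 1.13395e+09 s.
n = 2π / T.
n = 2π / 1.13395e+09 s ≈ 5.541e-09 rad/s.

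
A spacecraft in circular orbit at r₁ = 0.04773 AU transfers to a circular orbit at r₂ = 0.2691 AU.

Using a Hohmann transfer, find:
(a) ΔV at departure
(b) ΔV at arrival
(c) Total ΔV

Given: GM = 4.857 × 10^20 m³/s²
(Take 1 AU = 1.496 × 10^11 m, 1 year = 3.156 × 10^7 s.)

Convert to SI: r₁ = 0.04773 AU = 7.14041e+09 m; r₂ = 0.2691 AU = 4.02574e+10 m.
Transfer semi-major axis: a_t = (r₁ + r₂)/2 = (7.14041e+09 + 4.02574e+10)/2 = 2.36989e+10 m.
Circular speeds: v₁ = √(GM/r₁) = 260809 m/s, v₂ = √(GM/r₂) = 109840 m/s.
Transfer speeds (vis-viva v² = GM(2/r − 1/a_t)): v₁ᵗ = 339924 m/s, v₂ᵗ = 60291.9 m/s.
(a) ΔV₁ = |v₁ᵗ − v₁| ≈ 7.911e+04 m/s = 16.69 AU/year.
(b) ΔV₂ = |v₂ − v₂ᵗ| ≈ 4.955e+04 m/s = 10.45 AU/year.
(c) ΔV_total = ΔV₁ + ΔV₂ ≈ 1.287e+05 m/s = 27.14 AU/year.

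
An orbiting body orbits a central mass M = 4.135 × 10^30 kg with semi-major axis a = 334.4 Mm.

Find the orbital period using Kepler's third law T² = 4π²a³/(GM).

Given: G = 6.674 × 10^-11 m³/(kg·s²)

Convert to SI: a = 334.4 Mm = 3.344e+08 m.
GM = G · M = 6.674e-11 · 4.135e+30 = 2.7597e+20 m³/s².
Kepler's third law: T = 2π √(a³ / GM).
Substituting a = 3.344e+08 m and GM = 2.7597e+20 m³/s²:
T = 2π √((3.344e+08)³ / 2.7597e+20) s
T ≈ 2313 s = 38.55 minutes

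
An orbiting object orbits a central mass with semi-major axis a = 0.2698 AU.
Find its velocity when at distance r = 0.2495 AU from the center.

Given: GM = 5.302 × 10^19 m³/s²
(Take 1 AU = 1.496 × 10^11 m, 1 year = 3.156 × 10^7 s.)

Convert to SI: a = 0.2698 AU = 4.03621e+10 m; r = 0.2495 AU = 3.73252e+10 m.
Vis-viva: v = √(GM · (2/r − 1/a)).
2/r − 1/a = 2/3.73252e+10 − 1/4.03621e+10 = 2.88074e-11 m⁻¹.
v = √(5.302e+19 · 2.88074e-11) m/s ≈ 3.908e+04 m/s = 8.245 AU/year.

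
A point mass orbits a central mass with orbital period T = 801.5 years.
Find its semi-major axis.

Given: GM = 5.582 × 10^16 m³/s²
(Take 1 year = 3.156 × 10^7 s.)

Convert to SI: T = 801.5 years = 2.52953e+10 s.
Invert Kepler's third law: a = (GM · T² / (4π²))^(1/3).
Substituting T = 2.52953e+10 s and GM = 5.582e+16 m³/s²:
a = (5.582e+16 · (2.52953e+10)² / (4π²))^(1/3) m
a ≈ 9.672e+11 m = 9.672 × 10^11 m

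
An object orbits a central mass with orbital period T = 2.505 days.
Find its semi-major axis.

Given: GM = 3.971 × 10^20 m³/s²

Convert to SI: T = 2.505 days = 216432 s.
Invert Kepler's third law: a = (GM · T² / (4π²))^(1/3).
Substituting T = 216432 s and GM = 3.971e+20 m³/s²:
a = (3.971e+20 · (216432)² / (4π²))^(1/3) m
a ≈ 7.781e+09 m = 7.781 × 10^9 m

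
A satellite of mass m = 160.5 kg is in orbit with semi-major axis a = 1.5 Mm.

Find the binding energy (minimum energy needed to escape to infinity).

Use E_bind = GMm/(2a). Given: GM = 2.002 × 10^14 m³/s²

Convert to SI: a = 1.5 Mm = 1.5e+06 m.
Total orbital energy is E = −GMm/(2a); binding energy is E_bind = −E = GMm/(2a).
E_bind = 2.002e+14 · 160.5 / (2 · 1.5e+06) J ≈ 1.071e+10 J = 10.71 GJ.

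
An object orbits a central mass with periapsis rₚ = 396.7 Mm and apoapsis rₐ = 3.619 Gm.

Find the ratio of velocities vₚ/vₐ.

Convert to SI: rₚ = 396.7 Mm = 3.967e+08 m; rₐ = 3.619 Gm = 3.619e+09 m.
Conservation of angular momentum gives rₚvₚ = rₐvₐ, so vₚ/vₐ = rₐ/rₚ.
vₚ/vₐ = 3.619e+09 / 3.967e+08 ≈ 9.123.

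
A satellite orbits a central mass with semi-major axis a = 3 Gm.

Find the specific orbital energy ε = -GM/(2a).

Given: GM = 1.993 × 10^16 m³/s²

Convert to SI: a = 3 Gm = 3e+09 m.
ε = −GM / (2a).
ε = −1.993e+16 / (2 · 3e+09) J/kg ≈ -3.322e+06 J/kg = -3.322 MJ/kg.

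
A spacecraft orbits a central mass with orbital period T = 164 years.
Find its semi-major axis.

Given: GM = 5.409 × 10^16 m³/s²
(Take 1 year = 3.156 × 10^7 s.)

Convert to SI: T = 164 years = 5.17584e+09 s.
Invert Kepler's third law: a = (GM · T² / (4π²))^(1/3).
Substituting T = 5.17584e+09 s and GM = 5.409e+16 m³/s²:
a = (5.409e+16 · (5.17584e+09)² / (4π²))^(1/3) m
a ≈ 3.323e+11 m = 332.3 Gm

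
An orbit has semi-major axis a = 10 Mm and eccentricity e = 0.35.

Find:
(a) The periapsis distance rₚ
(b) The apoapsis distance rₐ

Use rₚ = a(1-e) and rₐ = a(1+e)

Convert to SI: a = 10 Mm = 1e+07 m.
(a) rₚ = a(1 − e) = 1e+07 · (1 − 0.35) = 1e+07 · 0.65 ≈ 6.5e+06 m = 6.5 Mm.
(b) rₐ = a(1 + e) = 1e+07 · (1 + 0.35) = 1e+07 · 1.35 ≈ 1.35e+07 m = 13.5 Mm.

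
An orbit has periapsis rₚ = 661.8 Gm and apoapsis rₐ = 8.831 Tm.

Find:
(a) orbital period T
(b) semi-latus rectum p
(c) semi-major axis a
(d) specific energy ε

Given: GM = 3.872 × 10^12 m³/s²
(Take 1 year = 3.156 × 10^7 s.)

Convert to SI: rₚ = 661.8 Gm = 6.618e+11 m; rₐ = 8.831 Tm = 8.831e+12 m.
(a) With a = (rₚ + rₐ)/2 = 4.7464e+12 m, T = 2π √(a³/GM) = 2π √((4.7464e+12)³/3.872e+12) s ≈ 3.302e+13 s
(b) From a = (rₚ + rₐ)/2 = 4.7464e+12 m and e = (rₐ − rₚ)/(rₐ + rₚ) = 0.860568, p = a(1 − e²) = 4.7464e+12 · (1 − (0.860568)²) ≈ 1.231e+12 m
(c) a = (rₚ + rₐ)/2 = (6.618e+11 + 8.831e+12)/2 ≈ 4.746e+12 m
(d) With a = (rₚ + rₐ)/2 = 4.7464e+12 m, ε = −GM/(2a) = −3.872e+12/(2 · 4.7464e+12) J/kg ≈ -0.4079 J/kg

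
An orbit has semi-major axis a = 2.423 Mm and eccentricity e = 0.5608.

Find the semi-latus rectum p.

Convert to SI: a = 2.423 Mm = 2.423e+06 m.
p = a (1 − e²).
p = 2.423e+06 · (1 − (0.5608)²) = 2.423e+06 · 0.685503 ≈ 1.661e+06 m = 1.661 Mm.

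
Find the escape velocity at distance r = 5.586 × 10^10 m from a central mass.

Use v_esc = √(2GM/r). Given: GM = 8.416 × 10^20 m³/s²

Escape velocity comes from setting total energy to zero: ½v² − GM/r = 0 ⇒ v_esc = √(2GM / r).
v_esc = √(2 · 8.416e+20 / 5.586e+10) m/s ≈ 1.736e+05 m/s = 173.6 km/s.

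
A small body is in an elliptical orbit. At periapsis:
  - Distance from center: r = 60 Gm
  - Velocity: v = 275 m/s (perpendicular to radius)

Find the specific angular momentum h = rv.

Convert to SI: r = 60 Gm = 6e+10 m.
With v perpendicular to r, h = r · v.
h = 6e+10 · 275 m²/s ≈ 1.65e+13 m²/s.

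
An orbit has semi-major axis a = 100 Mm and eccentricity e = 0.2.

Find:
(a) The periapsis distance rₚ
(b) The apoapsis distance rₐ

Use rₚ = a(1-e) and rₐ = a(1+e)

Convert to SI: a = 100 Mm = 1e+08 m.
(a) rₚ = a(1 − e) = 1e+08 · (1 − 0.2) = 1e+08 · 0.8 ≈ 8e+07 m = 80 Mm.
(b) rₐ = a(1 + e) = 1e+08 · (1 + 0.2) = 1e+08 · 1.2 ≈ 1.2e+08 m = 120 Mm.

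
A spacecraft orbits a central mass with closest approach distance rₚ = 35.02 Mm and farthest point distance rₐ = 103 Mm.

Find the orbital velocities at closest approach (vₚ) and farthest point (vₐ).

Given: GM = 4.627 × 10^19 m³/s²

Convert to SI: rₚ = 35.02 Mm = 3.502e+07 m; rₐ = 103 Mm = 1.03e+08 m.
Use the vis-viva equation v² = GM(2/r − 1/a) with a = (rₚ + rₐ)/2 = (3.502e+07 + 1.03e+08)/2 = 6.901e+07 m.
vₚ = √(GM · (2/rₚ − 1/a)) = √(4.627e+19 · (2/3.502e+07 − 1/6.901e+07)) m/s ≈ 1.404e+06 m/s = 1404 km/s.
vₐ = √(GM · (2/rₐ − 1/a)) = √(4.627e+19 · (2/1.03e+08 − 1/6.901e+07)) m/s ≈ 4.775e+05 m/s = 477.5 km/s.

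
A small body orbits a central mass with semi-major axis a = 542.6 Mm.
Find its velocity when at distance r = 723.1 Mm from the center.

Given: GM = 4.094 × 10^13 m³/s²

Convert to SI: a = 542.6 Mm = 5.426e+08 m; r = 723.1 Mm = 7.231e+08 m.
Vis-viva: v = √(GM · (2/r − 1/a)).
2/r − 1/a = 2/7.231e+08 − 1/5.426e+08 = 9.22891e-10 m⁻¹.
v = √(4.094e+13 · 9.22891e-10) m/s ≈ 194.4 m/s = 194.4 m/s.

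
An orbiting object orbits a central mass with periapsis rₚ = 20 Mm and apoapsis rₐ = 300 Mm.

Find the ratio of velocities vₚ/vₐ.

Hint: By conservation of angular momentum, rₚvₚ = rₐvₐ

Convert to SI: rₚ = 20 Mm = 2e+07 m; rₐ = 300 Mm = 3e+08 m.
Conservation of angular momentum gives rₚvₚ = rₐvₐ, so vₚ/vₐ = rₐ/rₚ.
vₚ/vₐ = 3e+08 / 2e+07 ≈ 15.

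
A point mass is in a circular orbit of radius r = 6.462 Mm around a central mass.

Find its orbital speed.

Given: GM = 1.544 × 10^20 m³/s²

Convert to SI: r = 6.462 Mm = 6.462e+06 m.
For a circular orbit, gravity supplies the centripetal force, so v = √(GM / r).
v = √(1.544e+20 / 6.462e+06) m/s ≈ 4.888e+06 m/s = 4888 km/s.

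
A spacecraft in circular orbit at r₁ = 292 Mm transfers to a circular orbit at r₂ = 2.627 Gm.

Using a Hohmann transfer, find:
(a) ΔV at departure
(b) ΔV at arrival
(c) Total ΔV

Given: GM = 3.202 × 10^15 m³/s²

Convert to SI: r₁ = 292 Mm = 2.92e+08 m; r₂ = 2.627 Gm = 2.627e+09 m.
Transfer semi-major axis: a_t = (r₁ + r₂)/2 = (2.92e+08 + 2.627e+09)/2 = 1.4595e+09 m.
Circular speeds: v₁ = √(GM/r₁) = 3311.46 m/s, v₂ = √(GM/r₂) = 1104.03 m/s.
Transfer speeds (vis-viva v² = GM(2/r − 1/a_t)): v₁ᵗ = 4442.7 m/s, v₂ᵗ = 493.822 m/s.
(a) ΔV₁ = |v₁ᵗ − v₁| ≈ 1131 m/s = 1.131 km/s.
(b) ΔV₂ = |v₂ − v₂ᵗ| ≈ 610.2 m/s = 610.2 m/s.
(c) ΔV_total = ΔV₁ + ΔV₂ ≈ 1741 m/s = 1.741 km/s.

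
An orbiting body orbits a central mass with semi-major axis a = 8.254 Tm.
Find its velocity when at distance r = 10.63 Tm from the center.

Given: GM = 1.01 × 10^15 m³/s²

Convert to SI: a = 8.254 Tm = 8.254e+12 m; r = 10.63 Tm = 1.063e+13 m.
Vis-viva: v = √(GM · (2/r − 1/a)).
2/r − 1/a = 2/1.063e+13 − 1/8.254e+12 = 6.69934e-14 m⁻¹.
v = √(1.01e+15 · 6.69934e-14) m/s ≈ 8.226 m/s = 8.226 m/s.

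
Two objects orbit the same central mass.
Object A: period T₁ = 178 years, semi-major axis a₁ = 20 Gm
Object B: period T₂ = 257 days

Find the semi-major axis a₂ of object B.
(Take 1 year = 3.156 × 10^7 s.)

Convert to SI: T₁ = 178 years = 5.61768e+09 s; a₁ = 20 Gm = 2e+10 m; T₂ = 257 days = 2.22048e+07 s.
Kepler's third law: (T₁/T₂)² = (a₁/a₂)³ ⇒ a₂ = a₁ · (T₂/T₁)^(2/3).
T₂/T₁ = 2.22048e+07 / 5.61768e+09 = 0.00395266.
a₂ = 2e+10 · (0.00395266)^(2/3) m ≈ 5e+08 m = 500 Mm.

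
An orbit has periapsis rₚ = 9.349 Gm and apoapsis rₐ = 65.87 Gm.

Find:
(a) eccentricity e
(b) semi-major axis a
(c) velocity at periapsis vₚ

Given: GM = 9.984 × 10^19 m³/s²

Convert to SI: rₚ = 9.349 Gm = 9.349e+09 m; rₐ = 65.87 Gm = 6.587e+10 m.
(a) e = (rₐ − rₚ)/(rₐ + rₚ) = (6.587e+10 − 9.349e+09)/(6.587e+10 + 9.349e+09) ≈ 0.7514
(b) a = (rₚ + rₐ)/2 = (9.349e+09 + 6.587e+10)/2 ≈ 3.761e+10 m
(c) With a = (rₚ + rₐ)/2 = 3.76095e+10 m, vₚ = √(GM (2/rₚ − 1/a)) = √(9.984e+19 · (2/9.349e+09 − 1/3.76095e+10)) m/s ≈ 1.368e+05 m/s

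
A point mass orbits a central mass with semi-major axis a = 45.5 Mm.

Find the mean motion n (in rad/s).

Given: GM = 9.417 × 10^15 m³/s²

Convert to SI: a = 45.5 Mm = 4.55e+07 m.
n = √(GM / a³).
n = √(9.417e+15 / (4.55e+07)³) rad/s ≈ 0.0003162 rad/s.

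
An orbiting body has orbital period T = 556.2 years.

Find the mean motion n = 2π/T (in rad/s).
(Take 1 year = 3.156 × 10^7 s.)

Convert to SI: T = 556.2 years = 1.75537e+10 s.
n = 2π / T.
n = 2π / 1.75537e+10 s ≈ 3.579e-10 rad/s.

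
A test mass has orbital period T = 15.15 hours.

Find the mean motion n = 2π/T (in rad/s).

Convert to SI: T = 15.15 hours = 54540 s.
n = 2π / T.
n = 2π / 54540 s ≈ 0.0001152 rad/s.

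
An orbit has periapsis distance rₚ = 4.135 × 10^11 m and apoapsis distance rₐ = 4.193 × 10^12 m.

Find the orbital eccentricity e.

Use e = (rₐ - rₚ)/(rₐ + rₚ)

e = (rₐ − rₚ) / (rₐ + rₚ).
e = (4.193e+12 − 4.135e+11) / (4.193e+12 + 4.135e+11) = 3.7795e+12 / 4.6065e+12 ≈ 0.8205.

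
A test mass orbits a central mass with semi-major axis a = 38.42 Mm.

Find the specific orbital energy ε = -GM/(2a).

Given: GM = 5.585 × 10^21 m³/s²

Convert to SI: a = 38.42 Mm = 3.842e+07 m.
ε = −GM / (2a).
ε = −5.585e+21 / (2 · 3.842e+07) J/kg ≈ -7.268e+13 J/kg = -7.268e+04 GJ/kg.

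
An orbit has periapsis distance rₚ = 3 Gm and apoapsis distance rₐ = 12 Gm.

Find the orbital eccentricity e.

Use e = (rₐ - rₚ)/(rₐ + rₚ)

Convert to SI: rₚ = 3 Gm = 3e+09 m; rₐ = 12 Gm = 1.2e+10 m.
e = (rₐ − rₚ) / (rₐ + rₚ).
e = (1.2e+10 − 3e+09) / (1.2e+10 + 3e+09) = 9e+09 / 1.5e+10 ≈ 0.6.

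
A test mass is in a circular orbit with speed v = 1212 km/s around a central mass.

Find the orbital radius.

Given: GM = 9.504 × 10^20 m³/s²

Convert to SI: v = 1212 km/s = 1.212e+06 m/s.
For a circular orbit, v² = GM / r, so r = GM / v².
r = 9.504e+20 / (1.212e+06)² m ≈ 6.47e+08 m = 647 Mm.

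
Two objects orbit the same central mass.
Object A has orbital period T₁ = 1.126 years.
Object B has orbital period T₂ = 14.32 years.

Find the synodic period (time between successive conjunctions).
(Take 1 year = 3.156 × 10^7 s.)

Convert to SI: T₁ = 1.126 years = 3.55366e+07 s; T₂ = 14.32 years = 4.51939e+08 s.
T_syn = |T₁ · T₂ / (T₁ − T₂)|.
T_syn = |3.55366e+07 · 4.51939e+08 / (3.55366e+07 − 4.51939e+08)| s ≈ 3.857e+07 s = 1.222 years.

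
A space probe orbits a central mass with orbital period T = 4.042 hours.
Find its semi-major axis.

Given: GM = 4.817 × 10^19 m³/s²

Convert to SI: T = 4.042 hours = 14551.2 s.
Invert Kepler's third law: a = (GM · T² / (4π²))^(1/3).
Substituting T = 14551.2 s and GM = 4.817e+19 m³/s²:
a = (4.817e+19 · (14551.2)² / (4π²))^(1/3) m
a ≈ 6.369e+08 m = 6.369 × 10^8 m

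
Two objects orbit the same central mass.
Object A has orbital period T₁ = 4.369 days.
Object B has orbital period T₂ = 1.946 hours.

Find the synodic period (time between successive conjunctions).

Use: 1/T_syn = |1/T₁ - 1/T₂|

Convert to SI: T₁ = 4.369 days = 377482 s; T₂ = 1.946 hours = 7005.6 s.
T_syn = |T₁ · T₂ / (T₁ − T₂)|.
T_syn = |377482 · 7005.6 / (377482 − 7005.6)| s ≈ 7138 s = 1.983 hours.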